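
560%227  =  106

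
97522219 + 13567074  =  111089293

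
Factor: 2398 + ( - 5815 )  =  -3^1*17^1*67^1 = - 3417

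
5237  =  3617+1620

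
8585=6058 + 2527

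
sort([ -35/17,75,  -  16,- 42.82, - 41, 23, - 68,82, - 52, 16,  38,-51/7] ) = [ - 68,  -  52,-42.82, - 41 ,-16, - 51/7,-35/17, 16 , 23, 38, 75, 82 ]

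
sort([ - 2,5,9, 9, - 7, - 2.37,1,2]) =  [ - 7, - 2.37, - 2, 1,2,5,9, 9] 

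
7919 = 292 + 7627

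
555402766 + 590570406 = 1145973172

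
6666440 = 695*9592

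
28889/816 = 35 + 329/816 =35.40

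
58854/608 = 96  +  243/304 = 96.80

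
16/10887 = 16/10887 = 0.00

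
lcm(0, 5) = 0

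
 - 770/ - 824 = 385/412 = 0.93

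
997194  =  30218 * 33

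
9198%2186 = 454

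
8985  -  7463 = 1522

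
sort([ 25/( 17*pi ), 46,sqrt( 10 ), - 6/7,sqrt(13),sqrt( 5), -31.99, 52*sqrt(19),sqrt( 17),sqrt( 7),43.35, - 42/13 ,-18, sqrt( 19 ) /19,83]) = [ - 31.99, - 18,-42/13,-6/7,sqrt( 19) /19,25/( 17*pi), sqrt ( 5),sqrt( 7),sqrt( 10 ), sqrt(13), sqrt( 17), 43.35,46, 83,52* sqrt(19)]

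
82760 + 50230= 132990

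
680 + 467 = 1147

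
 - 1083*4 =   -  4332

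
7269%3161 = 947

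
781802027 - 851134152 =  - 69332125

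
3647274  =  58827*62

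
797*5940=4734180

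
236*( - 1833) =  - 432588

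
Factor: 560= 2^4*5^1 * 7^1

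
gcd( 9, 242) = 1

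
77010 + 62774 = 139784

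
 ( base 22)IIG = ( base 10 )9124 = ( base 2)10001110100100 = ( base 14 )347a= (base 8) 21644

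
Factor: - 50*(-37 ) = 2^1*5^2*37^1 = 1850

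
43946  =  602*73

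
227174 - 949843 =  - 722669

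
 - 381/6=  -  64 + 1/2=-63.50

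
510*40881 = 20849310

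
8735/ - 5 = -1747/1   =  - 1747.00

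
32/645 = 32/645= 0.05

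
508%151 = 55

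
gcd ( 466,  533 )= 1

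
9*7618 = 68562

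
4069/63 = 64+37/63= 64.59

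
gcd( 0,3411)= 3411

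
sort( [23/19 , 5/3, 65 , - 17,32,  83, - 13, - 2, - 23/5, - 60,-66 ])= [ - 66, - 60, - 17, - 13, - 23/5 , - 2, 23/19 , 5/3, 32,65,83]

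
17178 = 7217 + 9961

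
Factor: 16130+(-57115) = -40985 = - 5^1 * 7^1 * 1171^1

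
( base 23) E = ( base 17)E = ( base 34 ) E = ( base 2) 1110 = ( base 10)14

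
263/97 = 2 + 69/97= 2.71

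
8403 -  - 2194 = 10597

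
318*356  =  113208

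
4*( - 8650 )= - 34600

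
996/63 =15 + 17/21 = 15.81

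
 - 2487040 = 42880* ( - 58) 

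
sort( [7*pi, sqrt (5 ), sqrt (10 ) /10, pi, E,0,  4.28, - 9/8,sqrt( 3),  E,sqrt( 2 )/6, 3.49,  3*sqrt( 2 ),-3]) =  [ - 3, - 9/8, 0, sqrt(2)/6, sqrt( 10 )/10,sqrt( 3), sqrt( 5 ), E,E , pi, 3.49, 3*sqrt(2), 4.28, 7*pi ] 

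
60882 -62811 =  - 1929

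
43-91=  - 48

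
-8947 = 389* ( -23 ) 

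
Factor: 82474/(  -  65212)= - 43/34 = - 2^( - 1)*17^ ( - 1 )*43^1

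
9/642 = 3/214  =  0.01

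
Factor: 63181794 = 2^1*3^1*13^1 *810023^1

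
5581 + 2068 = 7649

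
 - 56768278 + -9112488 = -65880766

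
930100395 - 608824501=321275894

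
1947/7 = 1947/7 = 278.14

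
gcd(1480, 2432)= 8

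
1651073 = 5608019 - 3956946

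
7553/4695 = 7553/4695 = 1.61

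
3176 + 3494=6670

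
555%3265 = 555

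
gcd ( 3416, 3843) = 427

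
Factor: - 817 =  - 19^1*43^1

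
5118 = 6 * 853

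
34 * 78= 2652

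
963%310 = 33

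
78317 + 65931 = 144248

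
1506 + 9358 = 10864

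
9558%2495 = 2073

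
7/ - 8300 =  - 1+8293/8300 = - 0.00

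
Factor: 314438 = 2^1*157219^1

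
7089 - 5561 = 1528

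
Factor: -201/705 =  - 67/235 = - 5^( - 1 )*47^( - 1 )*67^1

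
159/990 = 53/330= 0.16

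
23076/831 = 7692/277 = 27.77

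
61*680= 41480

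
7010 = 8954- 1944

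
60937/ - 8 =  - 7618 + 7/8= -7617.12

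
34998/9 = 11666/3  =  3888.67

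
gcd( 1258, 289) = 17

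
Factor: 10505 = 5^1*11^1*191^1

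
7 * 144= 1008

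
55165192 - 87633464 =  - 32468272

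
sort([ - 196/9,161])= [ - 196/9,161 ]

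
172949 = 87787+85162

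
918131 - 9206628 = -8288497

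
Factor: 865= 5^1*173^1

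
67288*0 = 0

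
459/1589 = 459/1589 = 0.29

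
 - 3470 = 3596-7066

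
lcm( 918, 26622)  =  26622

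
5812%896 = 436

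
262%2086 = 262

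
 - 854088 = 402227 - 1256315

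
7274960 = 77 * 94480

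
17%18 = 17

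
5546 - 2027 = 3519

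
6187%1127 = 552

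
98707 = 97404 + 1303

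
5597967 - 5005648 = 592319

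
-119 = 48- 167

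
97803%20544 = 15627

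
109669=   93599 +16070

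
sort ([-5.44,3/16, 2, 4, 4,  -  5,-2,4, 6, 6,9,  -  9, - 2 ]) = [ -9 , -5.44,-5,- 2, - 2, 3/16,2,  4, 4, 4,  6, 6, 9] 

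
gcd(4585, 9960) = 5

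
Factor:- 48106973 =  - 71^1*677563^1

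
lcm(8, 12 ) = 24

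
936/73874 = 468/36937 = 0.01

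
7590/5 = 1518 = 1518.00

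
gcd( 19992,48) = 24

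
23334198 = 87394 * 267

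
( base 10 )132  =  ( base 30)4c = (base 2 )10000100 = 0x84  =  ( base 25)57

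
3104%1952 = 1152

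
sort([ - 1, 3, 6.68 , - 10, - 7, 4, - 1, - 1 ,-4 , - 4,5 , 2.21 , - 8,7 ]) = [  -  10,-8, - 7 , - 4, - 4, - 1,-1, -1, 2.21,3, 4,5, 6.68 , 7]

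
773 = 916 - 143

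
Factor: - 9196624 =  - 2^4*574789^1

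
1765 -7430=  - 5665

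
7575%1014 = 477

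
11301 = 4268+7033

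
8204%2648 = 260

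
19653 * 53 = 1041609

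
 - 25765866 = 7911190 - 33677056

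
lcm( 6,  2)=6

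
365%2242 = 365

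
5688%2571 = 546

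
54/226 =27/113 = 0.24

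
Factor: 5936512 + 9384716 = 2^2*3^1*13^1*98213^1 = 15321228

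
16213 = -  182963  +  199176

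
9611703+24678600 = 34290303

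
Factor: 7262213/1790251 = 7^1*17^1*23^( - 1)*277^( - 1)*281^( - 1)*61027^1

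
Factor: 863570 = 2^1* 5^1*86357^1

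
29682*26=771732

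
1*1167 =1167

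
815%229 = 128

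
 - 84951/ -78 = 1089+3/26 =1089.12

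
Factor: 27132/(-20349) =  - 2^2*3^ (-1)= - 4/3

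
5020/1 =5020 = 5020.00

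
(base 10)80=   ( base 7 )143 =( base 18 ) 48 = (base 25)35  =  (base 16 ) 50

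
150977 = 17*8881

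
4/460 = 1/115 = 0.01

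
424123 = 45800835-45376712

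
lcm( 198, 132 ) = 396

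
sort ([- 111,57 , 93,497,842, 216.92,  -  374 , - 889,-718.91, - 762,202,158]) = [ - 889 , - 762, - 718.91,  -  374,- 111,57,93, 158, 202,  216.92, 497, 842]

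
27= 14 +13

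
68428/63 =1086 + 10/63 = 1086.16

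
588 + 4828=5416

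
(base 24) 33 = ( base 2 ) 1001011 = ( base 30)2f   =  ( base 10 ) 75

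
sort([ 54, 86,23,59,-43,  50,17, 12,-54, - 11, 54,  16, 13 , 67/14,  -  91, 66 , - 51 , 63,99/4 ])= [ - 91, - 54, - 51, - 43, - 11, 67/14,12,13,16, 17, 23, 99/4,50 , 54,54,59,  63,  66,  86 ]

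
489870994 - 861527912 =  - 371656918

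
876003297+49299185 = 925302482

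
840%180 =120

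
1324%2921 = 1324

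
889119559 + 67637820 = 956757379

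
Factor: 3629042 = 2^1*991^1*1831^1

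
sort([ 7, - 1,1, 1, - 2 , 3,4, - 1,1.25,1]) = [ - 2, - 1, - 1,1,  1,1,1.25, 3, 4,7]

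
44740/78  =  22370/39 = 573.59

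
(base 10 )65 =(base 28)29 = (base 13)50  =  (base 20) 35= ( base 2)1000001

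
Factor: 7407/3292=2^( -2) *3^2 = 9/4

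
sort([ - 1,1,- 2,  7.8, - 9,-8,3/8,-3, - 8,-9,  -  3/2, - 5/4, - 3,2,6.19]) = [ -9, - 9, - 8,  -  8,-3,-3,-2,-3/2, - 5/4, - 1,3/8,1,2 , 6.19,7.8 ] 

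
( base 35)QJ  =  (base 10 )929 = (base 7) 2465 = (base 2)1110100001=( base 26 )19j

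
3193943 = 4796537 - 1602594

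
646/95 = 6+4/5= 6.80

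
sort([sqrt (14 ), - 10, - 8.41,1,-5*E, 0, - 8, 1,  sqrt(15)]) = [ - 5*E, - 10, - 8.41,-8,  0, 1, 1,sqrt( 14), sqrt( 15)]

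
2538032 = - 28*( - 90644)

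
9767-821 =8946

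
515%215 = 85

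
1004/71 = 1004/71 = 14.14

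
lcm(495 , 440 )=3960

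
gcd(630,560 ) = 70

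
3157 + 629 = 3786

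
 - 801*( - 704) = 563904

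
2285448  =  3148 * 726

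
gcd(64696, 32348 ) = 32348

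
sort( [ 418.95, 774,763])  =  [418.95, 763, 774] 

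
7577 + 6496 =14073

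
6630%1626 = 126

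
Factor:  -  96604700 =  - 2^2 * 5^2 * 937^1*1031^1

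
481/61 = 481/61 = 7.89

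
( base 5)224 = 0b1000000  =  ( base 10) 64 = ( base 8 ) 100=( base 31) 22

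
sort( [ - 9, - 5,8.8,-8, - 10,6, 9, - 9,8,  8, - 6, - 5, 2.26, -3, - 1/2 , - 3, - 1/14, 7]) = [ -10,- 9, - 9, - 8,-6,-5,  -  5, - 3, - 3, - 1/2, - 1/14 , 2.26 , 6,7,8,8, 8.8,9 ] 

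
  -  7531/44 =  - 172 + 37/44  =  - 171.16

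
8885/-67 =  - 8885/67 = - 132.61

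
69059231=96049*719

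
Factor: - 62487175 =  - 5^2*127^1*19681^1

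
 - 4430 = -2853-1577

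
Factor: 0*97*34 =0^1 = 0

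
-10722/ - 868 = 5361/434  =  12.35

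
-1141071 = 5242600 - 6383671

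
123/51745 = 123/51745 =0.00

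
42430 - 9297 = 33133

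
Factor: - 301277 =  - 23^1*13099^1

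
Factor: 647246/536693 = 2^1*19^(  -  1 )*47^( - 1)*601^(-1 )*323623^1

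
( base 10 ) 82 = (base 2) 1010010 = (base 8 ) 122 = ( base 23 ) 3D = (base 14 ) 5C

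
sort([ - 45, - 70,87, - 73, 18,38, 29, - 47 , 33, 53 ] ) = [ -73,  -  70,  -  47, - 45,18,29,33, 38,53, 87 ] 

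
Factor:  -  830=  - 2^1*5^1*83^1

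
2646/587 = 2646/587 = 4.51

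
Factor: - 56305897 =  - 37^1*1521781^1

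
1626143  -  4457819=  - 2831676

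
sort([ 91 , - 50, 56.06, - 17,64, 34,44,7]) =[ - 50, -17, 7 , 34, 44, 56.06, 64, 91 ]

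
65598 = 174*377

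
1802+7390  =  9192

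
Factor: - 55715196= -2^2*3^1*907^1*5119^1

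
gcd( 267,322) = 1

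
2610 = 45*58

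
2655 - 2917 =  - 262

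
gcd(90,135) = 45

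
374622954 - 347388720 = 27234234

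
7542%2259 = 765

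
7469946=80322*93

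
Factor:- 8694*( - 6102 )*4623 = 245253792924 = 2^2*3^7*7^1*23^2*67^1*113^1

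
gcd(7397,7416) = 1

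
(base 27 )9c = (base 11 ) 212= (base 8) 377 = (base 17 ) f0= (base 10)255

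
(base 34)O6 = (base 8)1466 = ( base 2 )1100110110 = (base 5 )11242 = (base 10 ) 822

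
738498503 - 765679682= -27181179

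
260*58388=15180880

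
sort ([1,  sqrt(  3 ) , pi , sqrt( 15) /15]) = [ sqrt(15 ) /15 , 1 , sqrt(3 ), pi]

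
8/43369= 8/43369 = 0.00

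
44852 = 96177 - 51325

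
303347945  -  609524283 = - 306176338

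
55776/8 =6972 = 6972.00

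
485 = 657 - 172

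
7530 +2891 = 10421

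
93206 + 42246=135452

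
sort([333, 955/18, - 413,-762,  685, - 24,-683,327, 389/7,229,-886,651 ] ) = [-886,-762,  -  683,  -  413,-24 , 955/18, 389/7,  229 , 327,333,651,685] 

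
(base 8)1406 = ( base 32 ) O6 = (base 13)477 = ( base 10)774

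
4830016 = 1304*3704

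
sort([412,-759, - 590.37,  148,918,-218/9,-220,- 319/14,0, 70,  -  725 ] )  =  [-759,  -  725,-590.37, -220, - 218/9,-319/14, 0,70 , 148,412,918 ] 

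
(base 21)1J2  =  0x34A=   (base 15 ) 3B2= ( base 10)842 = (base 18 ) 2ae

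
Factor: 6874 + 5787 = 11^1 * 1151^1= 12661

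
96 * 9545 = 916320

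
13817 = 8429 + 5388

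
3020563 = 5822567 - 2802004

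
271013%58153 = 38401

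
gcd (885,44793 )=3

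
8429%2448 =1085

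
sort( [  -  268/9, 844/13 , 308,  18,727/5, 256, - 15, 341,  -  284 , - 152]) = [ - 284, - 152,  -  268/9,-15,18,844/13, 727/5,256,  308,341] 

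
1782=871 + 911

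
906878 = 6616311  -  5709433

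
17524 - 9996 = 7528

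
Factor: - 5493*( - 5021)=27580353 = 3^1 * 1831^1*5021^1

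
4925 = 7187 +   -  2262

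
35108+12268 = 47376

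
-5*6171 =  -30855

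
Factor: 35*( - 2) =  - 70 = - 2^1 * 5^1*7^1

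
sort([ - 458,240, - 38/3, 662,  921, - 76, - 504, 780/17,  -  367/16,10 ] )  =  [  -  504 , - 458, - 76, - 367/16, - 38/3,  10, 780/17,240, 662,921 ] 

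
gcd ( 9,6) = 3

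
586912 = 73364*8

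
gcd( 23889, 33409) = 1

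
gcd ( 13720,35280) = 1960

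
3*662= 1986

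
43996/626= 21998/313 = 70.28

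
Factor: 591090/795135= 2^1*11^(-1 )*17^1*19^1*79^(  -  1) = 646/869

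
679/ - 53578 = -97/7654 = - 0.01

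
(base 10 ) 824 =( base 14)42c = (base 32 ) po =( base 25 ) 17o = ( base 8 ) 1470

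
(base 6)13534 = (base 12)12aa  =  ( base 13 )C91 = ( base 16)862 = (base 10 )2146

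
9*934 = 8406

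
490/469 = 70/67 =1.04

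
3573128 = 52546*68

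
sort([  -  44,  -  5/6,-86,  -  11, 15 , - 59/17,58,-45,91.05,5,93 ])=[-86, - 45, - 44, - 11,  -  59/17, - 5/6 , 5,15,58,91.05 , 93 ]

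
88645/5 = 17729 = 17729.00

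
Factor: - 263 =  - 263^1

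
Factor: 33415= 5^1 * 41^1*163^1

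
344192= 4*86048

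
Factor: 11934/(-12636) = - 17/18 = - 2^( - 1 )*3^( - 2)*17^1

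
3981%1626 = 729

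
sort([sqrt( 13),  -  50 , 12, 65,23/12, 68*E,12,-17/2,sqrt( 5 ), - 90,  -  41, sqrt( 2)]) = [ - 90, - 50, - 41, - 17/2, sqrt(2),  23/12,sqrt( 5 ),sqrt ( 13), 12,12,65,68*E ] 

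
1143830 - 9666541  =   - 8522711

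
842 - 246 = 596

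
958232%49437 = 18929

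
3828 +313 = 4141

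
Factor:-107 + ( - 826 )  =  -933=-3^1*311^1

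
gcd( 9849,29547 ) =9849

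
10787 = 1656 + 9131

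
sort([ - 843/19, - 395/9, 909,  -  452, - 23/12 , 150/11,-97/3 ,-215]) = [ - 452,-215, - 843/19,-395/9,-97/3,- 23/12 , 150/11, 909]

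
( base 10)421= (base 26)g5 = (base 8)645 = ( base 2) 110100101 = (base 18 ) 157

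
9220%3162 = 2896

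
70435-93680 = -23245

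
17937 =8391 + 9546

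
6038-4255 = 1783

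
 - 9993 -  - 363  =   - 9630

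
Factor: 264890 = 2^1*5^1*26489^1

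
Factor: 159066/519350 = 3^2*5^ ( - 2)*13^( - 1)*17^ ( - 1) * 47^ (  -  1 )*8837^1 = 79533/259675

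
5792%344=288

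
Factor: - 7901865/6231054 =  -2^( - 1 ) * 3^1*5^1*89^1  *  463^( - 1)*1973^1 * 2243^( - 1) = - 2633955/2077018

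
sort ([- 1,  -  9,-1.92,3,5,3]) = [  -  9,-1.92,- 1,3,3, 5]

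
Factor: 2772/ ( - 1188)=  - 7/3 = - 3^(- 1)*7^1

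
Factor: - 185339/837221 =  - 29^1 * 131^( - 1) = - 29/131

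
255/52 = 4 + 47/52 = 4.90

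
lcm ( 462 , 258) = 19866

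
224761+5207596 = 5432357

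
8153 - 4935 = 3218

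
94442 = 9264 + 85178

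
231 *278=64218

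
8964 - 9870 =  - 906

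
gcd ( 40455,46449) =9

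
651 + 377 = 1028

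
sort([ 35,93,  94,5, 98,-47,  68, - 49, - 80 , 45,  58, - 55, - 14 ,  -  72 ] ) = [ - 80, - 72, - 55, - 49 , - 47 , - 14,5,35,  45,  58, 68, 93, 94, 98]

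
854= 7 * 122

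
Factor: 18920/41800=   5^( - 1)  *  19^(-1 )*43^1 = 43/95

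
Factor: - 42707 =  - 7^1*6101^1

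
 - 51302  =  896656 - 947958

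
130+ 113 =243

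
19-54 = - 35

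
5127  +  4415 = 9542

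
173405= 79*2195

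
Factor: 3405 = 3^1*  5^1 * 227^1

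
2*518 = 1036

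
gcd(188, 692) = 4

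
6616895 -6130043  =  486852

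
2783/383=2783/383 = 7.27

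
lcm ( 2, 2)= 2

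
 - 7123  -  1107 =-8230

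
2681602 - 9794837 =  - 7113235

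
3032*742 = 2249744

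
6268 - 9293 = -3025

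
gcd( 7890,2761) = 1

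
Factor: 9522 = 2^1*3^2*23^2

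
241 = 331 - 90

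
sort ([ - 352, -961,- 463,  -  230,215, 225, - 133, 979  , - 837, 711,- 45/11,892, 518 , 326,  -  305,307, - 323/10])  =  [ - 961, - 837 , - 463,- 352, - 305, - 230, -133, - 323/10 , - 45/11,215,225,  307 , 326, 518,711, 892, 979] 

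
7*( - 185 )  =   - 1295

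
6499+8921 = 15420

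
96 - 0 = 96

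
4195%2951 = 1244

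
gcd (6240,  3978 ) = 78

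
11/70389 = 1/6399 = 0.00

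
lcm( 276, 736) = 2208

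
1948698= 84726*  23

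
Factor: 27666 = 2^1*  3^2 *29^1 * 53^1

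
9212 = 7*1316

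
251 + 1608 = 1859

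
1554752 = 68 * 22864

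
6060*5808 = 35196480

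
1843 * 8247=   15199221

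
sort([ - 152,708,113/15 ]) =[ - 152,113/15,708] 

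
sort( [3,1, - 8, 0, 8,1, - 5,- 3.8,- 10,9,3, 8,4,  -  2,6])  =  [  -  10,-8, - 5, - 3.8,  -  2, 0,1,1,3,3 , 4,6,8,8,9 ]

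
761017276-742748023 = 18269253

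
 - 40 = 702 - 742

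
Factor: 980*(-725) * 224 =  - 159152000 = - 2^7*5^3*7^3*29^1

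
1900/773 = 2 + 354/773 =2.46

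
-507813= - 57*8909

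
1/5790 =1/5790 = 0.00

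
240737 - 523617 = -282880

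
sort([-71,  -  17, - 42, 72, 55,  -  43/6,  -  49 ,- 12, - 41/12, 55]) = [-71,-49, - 42, - 17,-12, -43/6, - 41/12,55,  55,72 ]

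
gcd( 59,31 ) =1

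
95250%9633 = 8553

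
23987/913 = 289/11 = 26.27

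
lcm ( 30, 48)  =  240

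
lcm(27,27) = 27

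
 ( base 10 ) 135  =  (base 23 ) 5k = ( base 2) 10000111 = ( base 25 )5A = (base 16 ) 87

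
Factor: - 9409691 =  - 23^1*599^1*683^1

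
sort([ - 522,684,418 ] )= [ - 522 , 418, 684]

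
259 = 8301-8042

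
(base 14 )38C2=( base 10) 9970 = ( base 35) 84u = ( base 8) 23362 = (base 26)ejc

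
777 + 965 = 1742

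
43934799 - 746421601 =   -  702486802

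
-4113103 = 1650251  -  5763354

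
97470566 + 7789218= 105259784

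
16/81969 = 16/81969 = 0.00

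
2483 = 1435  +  1048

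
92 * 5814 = 534888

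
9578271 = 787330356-777752085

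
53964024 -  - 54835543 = 108799567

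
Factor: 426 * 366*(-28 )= -4365648=-  2^4*3^2 *7^1*61^1*71^1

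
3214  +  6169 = 9383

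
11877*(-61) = -724497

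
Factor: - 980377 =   -  980377^1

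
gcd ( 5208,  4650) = 186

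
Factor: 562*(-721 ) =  - 2^1*7^1*103^1*281^1  =  -405202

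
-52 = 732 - 784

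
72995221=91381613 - 18386392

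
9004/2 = 4502 = 4502.00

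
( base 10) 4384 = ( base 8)10440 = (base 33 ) 40S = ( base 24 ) 7EG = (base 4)1010200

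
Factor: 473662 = 2^1  *  7^1*23^1*1471^1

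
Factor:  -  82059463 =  - 82059463^1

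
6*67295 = 403770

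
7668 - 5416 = 2252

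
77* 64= 4928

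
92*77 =7084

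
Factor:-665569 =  - 665569^1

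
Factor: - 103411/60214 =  - 79/46 = - 2^( - 1)*23^( - 1 )*79^1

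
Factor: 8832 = 2^7*3^1*23^1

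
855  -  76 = 779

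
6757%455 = 387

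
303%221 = 82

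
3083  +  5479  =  8562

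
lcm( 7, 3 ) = 21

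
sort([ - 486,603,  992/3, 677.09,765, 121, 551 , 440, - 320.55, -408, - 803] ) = [-803  , - 486, - 408,-320.55, 121, 992/3,440, 551, 603, 677.09, 765 ] 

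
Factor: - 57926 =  - 2^1*11^1*2633^1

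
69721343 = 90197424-20476081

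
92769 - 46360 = 46409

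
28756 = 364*79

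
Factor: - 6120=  - 2^3*3^2*5^1*17^1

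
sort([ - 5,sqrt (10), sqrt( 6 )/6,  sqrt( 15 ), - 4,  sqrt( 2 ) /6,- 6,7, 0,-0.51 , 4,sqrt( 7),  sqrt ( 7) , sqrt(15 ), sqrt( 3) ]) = [ - 6, - 5, - 4, - 0.51,  0, sqrt( 2 )/6,sqrt( 6 )/6,sqrt(3),sqrt( 7),sqrt(7 ), sqrt( 10),sqrt(15 ),  sqrt( 15), 4, 7] 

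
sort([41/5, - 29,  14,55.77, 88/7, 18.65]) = [-29, 41/5, 88/7, 14,18.65,55.77 ] 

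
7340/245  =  29 + 47/49= 29.96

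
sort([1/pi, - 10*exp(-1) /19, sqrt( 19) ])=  [ - 10*exp( - 1) /19, 1/pi,  sqrt( 19 )]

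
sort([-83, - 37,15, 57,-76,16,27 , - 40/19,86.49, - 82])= [ - 83, - 82,  -  76, - 37, - 40/19 , 15,16,27,  57, 86.49]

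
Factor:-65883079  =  -97^1*679207^1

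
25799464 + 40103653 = 65903117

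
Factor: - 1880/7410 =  - 2^2 * 3^( - 1) * 13^( - 1 ) * 19^( - 1)*47^1 = - 188/741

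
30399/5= 6079 + 4/5 = 6079.80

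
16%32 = 16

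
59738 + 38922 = 98660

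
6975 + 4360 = 11335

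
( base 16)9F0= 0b100111110000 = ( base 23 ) 4ie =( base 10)2544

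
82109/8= 82109/8 = 10263.62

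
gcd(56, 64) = 8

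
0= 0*723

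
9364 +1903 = 11267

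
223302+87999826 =88223128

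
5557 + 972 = 6529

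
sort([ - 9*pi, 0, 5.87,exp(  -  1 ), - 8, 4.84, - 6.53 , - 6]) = [ - 9*pi, - 8, - 6.53, - 6,0,exp( - 1), 4.84, 5.87] 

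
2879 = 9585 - 6706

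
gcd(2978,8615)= 1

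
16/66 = 8/33 = 0.24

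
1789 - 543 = 1246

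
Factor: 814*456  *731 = 2^4*3^1*11^1*17^1 * 19^1*37^1*43^1 = 271335504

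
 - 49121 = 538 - 49659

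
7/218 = 7/218 = 0.03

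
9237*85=785145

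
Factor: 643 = 643^1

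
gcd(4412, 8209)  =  1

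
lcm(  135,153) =2295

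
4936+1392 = 6328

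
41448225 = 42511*975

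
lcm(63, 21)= 63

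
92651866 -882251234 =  - 789599368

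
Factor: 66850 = 2^1 * 5^2*7^1 * 191^1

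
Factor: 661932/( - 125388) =-43^( -1 )*227^1= - 227/43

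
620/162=3 + 67/81 = 3.83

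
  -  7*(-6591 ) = 46137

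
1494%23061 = 1494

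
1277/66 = 1277/66 = 19.35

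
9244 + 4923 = 14167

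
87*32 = 2784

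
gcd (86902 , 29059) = 1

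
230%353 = 230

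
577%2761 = 577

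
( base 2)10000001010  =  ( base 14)53c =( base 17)39E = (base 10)1034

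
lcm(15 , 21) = 105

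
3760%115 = 80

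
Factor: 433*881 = 433^1 * 881^1 = 381473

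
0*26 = 0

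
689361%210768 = 57057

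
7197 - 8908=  - 1711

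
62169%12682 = 11441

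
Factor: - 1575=  -  3^2*5^2*7^1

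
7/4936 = 7/4936 = 0.00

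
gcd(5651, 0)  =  5651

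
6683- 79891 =-73208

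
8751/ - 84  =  -2917/28 = -  104.18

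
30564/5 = 30564/5 = 6112.80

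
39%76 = 39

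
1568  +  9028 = 10596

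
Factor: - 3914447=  -757^1*5171^1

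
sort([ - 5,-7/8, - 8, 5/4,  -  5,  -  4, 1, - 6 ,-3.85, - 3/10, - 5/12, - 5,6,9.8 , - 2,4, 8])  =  [  -  8, - 6, - 5,  -  5,-5, - 4,-3.85 , - 2,-7/8,-5/12,-3/10,1,5/4,4,6,8, 9.8]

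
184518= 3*61506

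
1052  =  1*1052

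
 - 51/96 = -17/32=-0.53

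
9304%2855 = 739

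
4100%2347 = 1753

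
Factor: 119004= 2^2*3^1* 47^1*211^1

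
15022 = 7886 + 7136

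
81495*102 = 8312490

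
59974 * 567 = 34005258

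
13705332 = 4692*2921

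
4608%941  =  844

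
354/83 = 354/83= 4.27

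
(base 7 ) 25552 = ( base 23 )CJE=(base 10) 6799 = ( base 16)1A8F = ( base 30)7gj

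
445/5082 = 445/5082 = 0.09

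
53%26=1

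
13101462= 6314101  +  6787361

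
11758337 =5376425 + 6381912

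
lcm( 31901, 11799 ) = 861327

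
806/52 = 15 + 1/2 = 15.50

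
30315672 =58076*522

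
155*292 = 45260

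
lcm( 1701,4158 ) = 37422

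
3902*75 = 292650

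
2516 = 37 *68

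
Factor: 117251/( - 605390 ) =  - 2^( - 1)*5^(-1)*60539^( - 1)* 117251^1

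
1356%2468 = 1356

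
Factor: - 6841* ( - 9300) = 2^2*3^1*5^2* 31^1*6841^1=   63621300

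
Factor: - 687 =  - 3^1*229^1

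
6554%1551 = 350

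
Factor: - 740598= - 2^1*3^1*123433^1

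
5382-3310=2072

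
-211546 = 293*(-722 ) 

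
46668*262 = 12227016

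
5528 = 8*691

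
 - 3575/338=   -275/26 = -  10.58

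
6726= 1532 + 5194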